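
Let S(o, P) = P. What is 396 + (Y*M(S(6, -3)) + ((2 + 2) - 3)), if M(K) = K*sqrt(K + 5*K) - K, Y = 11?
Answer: 430 - 99*I*sqrt(2) ≈ 430.0 - 140.01*I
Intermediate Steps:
M(K) = -K + sqrt(6)*K**(3/2) (M(K) = K*sqrt(6*K) - K = K*(sqrt(6)*sqrt(K)) - K = sqrt(6)*K**(3/2) - K = -K + sqrt(6)*K**(3/2))
396 + (Y*M(S(6, -3)) + ((2 + 2) - 3)) = 396 + (11*(-1*(-3) + sqrt(6)*(-3)**(3/2)) + ((2 + 2) - 3)) = 396 + (11*(3 + sqrt(6)*(-3*I*sqrt(3))) + (4 - 3)) = 396 + (11*(3 - 9*I*sqrt(2)) + 1) = 396 + ((33 - 99*I*sqrt(2)) + 1) = 396 + (34 - 99*I*sqrt(2)) = 430 - 99*I*sqrt(2)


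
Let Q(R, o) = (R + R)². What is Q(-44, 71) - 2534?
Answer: 5210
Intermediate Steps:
Q(R, o) = 4*R² (Q(R, o) = (2*R)² = 4*R²)
Q(-44, 71) - 2534 = 4*(-44)² - 2534 = 4*1936 - 2534 = 7744 - 2534 = 5210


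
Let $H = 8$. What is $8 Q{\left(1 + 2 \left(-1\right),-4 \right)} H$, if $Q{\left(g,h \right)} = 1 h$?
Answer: $-256$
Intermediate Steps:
$Q{\left(g,h \right)} = h$
$8 Q{\left(1 + 2 \left(-1\right),-4 \right)} H = 8 \left(-4\right) 8 = \left(-32\right) 8 = -256$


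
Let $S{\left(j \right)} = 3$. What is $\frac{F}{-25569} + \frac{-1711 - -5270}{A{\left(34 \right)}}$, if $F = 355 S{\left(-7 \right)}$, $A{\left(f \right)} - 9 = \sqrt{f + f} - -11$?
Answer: $\frac{151637320}{707409} - \frac{3559 \sqrt{17}}{166} \approx 125.96$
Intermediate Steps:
$A{\left(f \right)} = 20 + \sqrt{2} \sqrt{f}$ ($A{\left(f \right)} = 9 + \left(\sqrt{f + f} - -11\right) = 9 + \left(\sqrt{2 f} + 11\right) = 9 + \left(\sqrt{2} \sqrt{f} + 11\right) = 9 + \left(11 + \sqrt{2} \sqrt{f}\right) = 20 + \sqrt{2} \sqrt{f}$)
$F = 1065$ ($F = 355 \cdot 3 = 1065$)
$\frac{F}{-25569} + \frac{-1711 - -5270}{A{\left(34 \right)}} = \frac{1065}{-25569} + \frac{-1711 - -5270}{20 + \sqrt{2} \sqrt{34}} = 1065 \left(- \frac{1}{25569}\right) + \frac{-1711 + 5270}{20 + 2 \sqrt{17}} = - \frac{355}{8523} + \frac{3559}{20 + 2 \sqrt{17}}$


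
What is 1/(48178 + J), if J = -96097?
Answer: -1/47919 ≈ -2.0869e-5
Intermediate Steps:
1/(48178 + J) = 1/(48178 - 96097) = 1/(-47919) = -1/47919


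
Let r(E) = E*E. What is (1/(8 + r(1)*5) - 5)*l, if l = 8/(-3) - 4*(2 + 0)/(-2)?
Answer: -256/39 ≈ -6.5641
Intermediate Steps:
r(E) = E²
l = 4/3 (l = 8*(-⅓) - 4*2*(-½) = -8/3 - 8*(-½) = -8/3 + 4 = 4/3 ≈ 1.3333)
(1/(8 + r(1)*5) - 5)*l = (1/(8 + 1²*5) - 5)*(4/3) = (1/(8 + 1*5) - 5)*(4/3) = (1/(8 + 5) - 5)*(4/3) = (1/13 - 5)*(4/3) = -64/13*4/3 = -256/39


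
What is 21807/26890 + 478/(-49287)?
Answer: 1061948189/1325327430 ≈ 0.80127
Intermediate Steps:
21807/26890 + 478/(-49287) = 21807*(1/26890) + 478*(-1/49287) = 21807/26890 - 478/49287 = 1061948189/1325327430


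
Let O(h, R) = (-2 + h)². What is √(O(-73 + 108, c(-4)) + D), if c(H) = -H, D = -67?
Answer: √1022 ≈ 31.969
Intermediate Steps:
√(O(-73 + 108, c(-4)) + D) = √((-2 + (-73 + 108))² - 67) = √((-2 + 35)² - 67) = √(33² - 67) = √(1089 - 67) = √1022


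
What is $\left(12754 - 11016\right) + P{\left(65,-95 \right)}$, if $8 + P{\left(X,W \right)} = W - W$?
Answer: $1730$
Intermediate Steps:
$P{\left(X,W \right)} = -8$ ($P{\left(X,W \right)} = -8 + \left(W - W\right) = -8 + 0 = -8$)
$\left(12754 - 11016\right) + P{\left(65,-95 \right)} = \left(12754 - 11016\right) - 8 = 1738 - 8 = 1730$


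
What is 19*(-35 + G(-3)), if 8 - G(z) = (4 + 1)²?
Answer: -988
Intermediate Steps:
G(z) = -17 (G(z) = 8 - (4 + 1)² = 8 - 1*5² = 8 - 1*25 = 8 - 25 = -17)
19*(-35 + G(-3)) = 19*(-35 - 17) = 19*(-52) = -988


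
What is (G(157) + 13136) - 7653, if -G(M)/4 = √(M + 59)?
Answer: 5483 - 24*√6 ≈ 5424.2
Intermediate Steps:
G(M) = -4*√(59 + M) (G(M) = -4*√(M + 59) = -4*√(59 + M))
(G(157) + 13136) - 7653 = (-4*√(59 + 157) + 13136) - 7653 = (-24*√6 + 13136) - 7653 = (13136 - 24*√6) - 7653 = 5483 - 24*√6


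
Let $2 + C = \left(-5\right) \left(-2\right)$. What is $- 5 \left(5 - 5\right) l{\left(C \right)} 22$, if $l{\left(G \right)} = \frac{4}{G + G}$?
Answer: $0$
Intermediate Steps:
$C = 8$ ($C = -2 - -10 = -2 + 10 = 8$)
$l{\left(G \right)} = \frac{2}{G}$ ($l{\left(G \right)} = \frac{4}{2 G} = 4 \frac{1}{2 G} = \frac{2}{G}$)
$- 5 \left(5 - 5\right) l{\left(C \right)} 22 = - 5 \left(5 - 5\right) \frac{2}{8} \cdot 22 = \left(-5\right) 0 \cdot 2 \cdot \frac{1}{8} \cdot 22 = 0 \cdot \frac{1}{4} \cdot 22 = 0 \cdot 22 = 0$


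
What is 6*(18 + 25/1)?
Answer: 258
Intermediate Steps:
6*(18 + 25/1) = 6*(18 + 25*1) = 6*(18 + 25) = 6*43 = 258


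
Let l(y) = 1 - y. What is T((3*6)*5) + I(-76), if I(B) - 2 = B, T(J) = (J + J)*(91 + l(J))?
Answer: 286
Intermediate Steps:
T(J) = 2*J*(92 - J) (T(J) = (J + J)*(91 + (1 - J)) = (2*J)*(92 - J) = 2*J*(92 - J))
I(B) = 2 + B
T((3*6)*5) + I(-76) = 2*((3*6)*5)*(92 - 3*6*5) + (2 - 76) = 2*(18*5)*(92 - 18*5) - 74 = 2*90*(92 - 1*90) - 74 = 2*90*(92 - 90) - 74 = 2*90*2 - 74 = 360 - 74 = 286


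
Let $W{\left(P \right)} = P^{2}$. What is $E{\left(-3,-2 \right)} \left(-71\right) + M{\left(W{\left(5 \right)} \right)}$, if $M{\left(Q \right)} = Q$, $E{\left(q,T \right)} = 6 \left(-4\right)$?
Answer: $1729$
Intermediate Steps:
$E{\left(q,T \right)} = -24$
$E{\left(-3,-2 \right)} \left(-71\right) + M{\left(W{\left(5 \right)} \right)} = \left(-24\right) \left(-71\right) + 5^{2} = 1704 + 25 = 1729$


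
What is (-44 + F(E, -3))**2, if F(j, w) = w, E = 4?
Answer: 2209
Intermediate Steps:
(-44 + F(E, -3))**2 = (-44 - 3)**2 = (-47)**2 = 2209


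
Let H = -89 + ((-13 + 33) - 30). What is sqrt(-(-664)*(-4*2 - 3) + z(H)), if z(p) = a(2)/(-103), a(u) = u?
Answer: I*sqrt(77488342)/103 ≈ 85.464*I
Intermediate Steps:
H = -99 (H = -89 + (20 - 30) = -89 - 10 = -99)
z(p) = -2/103 (z(p) = 2/(-103) = 2*(-1/103) = -2/103)
sqrt(-(-664)*(-4*2 - 3) + z(H)) = sqrt(-(-664)*(-4*2 - 3) - 2/103) = sqrt(-(-664)*(-8 - 3) - 2/103) = sqrt(-(-664)*(-11) - 2/103) = sqrt(-664*11 - 2/103) = sqrt(-7304 - 2/103) = sqrt(-752314/103) = I*sqrt(77488342)/103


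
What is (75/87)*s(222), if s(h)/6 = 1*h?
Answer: 33300/29 ≈ 1148.3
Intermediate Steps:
s(h) = 6*h (s(h) = 6*(1*h) = 6*h)
(75/87)*s(222) = (75/87)*(6*222) = (75*(1/87))*1332 = (25/29)*1332 = 33300/29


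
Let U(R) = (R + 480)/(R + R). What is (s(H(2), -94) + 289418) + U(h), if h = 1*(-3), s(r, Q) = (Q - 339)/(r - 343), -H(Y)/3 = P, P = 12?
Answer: 219319449/758 ≈ 2.8934e+5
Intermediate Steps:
H(Y) = -36 (H(Y) = -3*12 = -36)
s(r, Q) = (-339 + Q)/(-343 + r)
h = -3
U(R) = (480 + R)/(2*R) (U(R) = (480 + R)/((2*R)) = (480 + R)*(1/(2*R)) = (480 + R)/(2*R))
(s(H(2), -94) + 289418) + U(h) = ((-339 - 94)/(-343 - 36) + 289418) + (½)*(480 - 3)/(-3) = (-433/(-379) + 289418) + (½)*(-⅓)*477 = (-1/379*(-433) + 289418) - 159/2 = (433/379 + 289418) - 159/2 = 109689855/379 - 159/2 = 219319449/758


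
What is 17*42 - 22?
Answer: 692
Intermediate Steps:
17*42 - 22 = 714 - 22 = 692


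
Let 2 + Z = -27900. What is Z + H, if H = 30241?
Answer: 2339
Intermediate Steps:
Z = -27902 (Z = -2 - 27900 = -27902)
Z + H = -27902 + 30241 = 2339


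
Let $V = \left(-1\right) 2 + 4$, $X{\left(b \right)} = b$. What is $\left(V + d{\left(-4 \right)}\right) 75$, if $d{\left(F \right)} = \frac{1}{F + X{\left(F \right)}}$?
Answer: $\frac{1125}{8} \approx 140.63$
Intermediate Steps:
$d{\left(F \right)} = \frac{1}{2 F}$ ($d{\left(F \right)} = \frac{1}{F + F} = \frac{1}{2 F}$)
$V = 2$ ($V = -2 + 4 = 2$)
$\left(V + d{\left(-4 \right)}\right) 75 = \left(2 + \frac{1}{2 \left(-4\right)}\right) 75 = \left(2 + \frac{1}{2} \left(- \frac{1}{4}\right)\right) 75 = \left(2 - \frac{1}{8}\right) 75 = \frac{15}{8} \cdot 75 = \frac{1125}{8}$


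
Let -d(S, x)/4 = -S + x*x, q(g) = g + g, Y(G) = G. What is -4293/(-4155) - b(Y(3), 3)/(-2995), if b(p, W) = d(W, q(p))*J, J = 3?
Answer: 747477/829615 ≈ 0.90099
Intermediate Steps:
q(g) = 2*g
d(S, x) = -4*x² + 4*S (d(S, x) = -4*(-S + x*x) = -4*(-S + x²) = -4*(x² - S) = -4*x² + 4*S)
b(p, W) = -48*p² + 12*W (b(p, W) = (-4*4*p² + 4*W)*3 = (-16*p² + 4*W)*3 = -48*p² + 12*W)
-4293/(-4155) - b(Y(3), 3)/(-2995) = -4293/(-4155) - (-48*3² + 12*3)/(-2995) = -4293*(-1/4155) - (-48*9 + 36)*(-1)/2995 = 1431/1385 - (-432 + 36)*(-1)/2995 = 1431/1385 - (-396)*(-1)/2995 = 1431/1385 - 1*396/2995 = 1431/1385 - 396/2995 = 747477/829615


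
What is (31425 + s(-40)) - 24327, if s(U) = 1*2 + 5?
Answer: 7105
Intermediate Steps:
s(U) = 7 (s(U) = 2 + 5 = 7)
(31425 + s(-40)) - 24327 = (31425 + 7) - 24327 = 31432 - 24327 = 7105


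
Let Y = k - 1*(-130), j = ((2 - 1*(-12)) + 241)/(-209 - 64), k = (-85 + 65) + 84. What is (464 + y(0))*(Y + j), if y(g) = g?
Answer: 8152016/91 ≈ 89583.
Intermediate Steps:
k = 64 (k = -20 + 84 = 64)
j = -85/91 (j = ((2 + 12) + 241)/(-273) = (14 + 241)*(-1/273) = 255*(-1/273) = -85/91 ≈ -0.93407)
Y = 194 (Y = 64 - 1*(-130) = 64 + 130 = 194)
(464 + y(0))*(Y + j) = (464 + 0)*(194 - 85/91) = 464*(17569/91) = 8152016/91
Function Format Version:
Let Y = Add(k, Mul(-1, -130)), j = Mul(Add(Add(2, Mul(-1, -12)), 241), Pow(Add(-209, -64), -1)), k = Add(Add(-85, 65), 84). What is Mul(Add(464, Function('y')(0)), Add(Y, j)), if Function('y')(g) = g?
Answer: Rational(8152016, 91) ≈ 89583.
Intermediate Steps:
k = 64 (k = Add(-20, 84) = 64)
j = Rational(-85, 91) (j = Mul(Add(Add(2, 12), 241), Pow(-273, -1)) = Mul(Add(14, 241), Rational(-1, 273)) = Mul(255, Rational(-1, 273)) = Rational(-85, 91) ≈ -0.93407)
Y = 194 (Y = Add(64, Mul(-1, -130)) = Add(64, 130) = 194)
Mul(Add(464, Function('y')(0)), Add(Y, j)) = Mul(Add(464, 0), Add(194, Rational(-85, 91))) = Mul(464, Rational(17569, 91)) = Rational(8152016, 91)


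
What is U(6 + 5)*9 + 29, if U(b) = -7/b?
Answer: 256/11 ≈ 23.273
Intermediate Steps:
U(6 + 5)*9 + 29 = -7/(6 + 5)*9 + 29 = -7/11*9 + 29 = -63/11 + 29 = 256/11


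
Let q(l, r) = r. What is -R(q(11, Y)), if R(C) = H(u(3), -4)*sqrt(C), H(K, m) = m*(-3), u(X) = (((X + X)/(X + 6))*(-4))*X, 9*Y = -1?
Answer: -4*I ≈ -4.0*I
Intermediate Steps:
Y = -1/9 (Y = (1/9)*(-1) = -1/9 ≈ -0.11111)
u(X) = -8*X**2/(6 + X) (u(X) = (((2*X)/(6 + X))*(-4))*X = ((2*X/(6 + X))*(-4))*X = (-8*X/(6 + X))*X = -8*X**2/(6 + X))
H(K, m) = -3*m
R(C) = 12*sqrt(C) (R(C) = (-3*(-4))*sqrt(C) = 12*sqrt(C))
-R(q(11, Y)) = -12*sqrt(-1/9) = -12*I/3 = -4*I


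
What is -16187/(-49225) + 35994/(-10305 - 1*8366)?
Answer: -1469577173/919079975 ≈ -1.5990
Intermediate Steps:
-16187/(-49225) + 35994/(-10305 - 1*8366) = -16187*(-1/49225) + 35994/(-10305 - 8366) = 16187/49225 + 35994/(-18671) = 16187/49225 + 35994*(-1/18671) = 16187/49225 - 35994/18671 = -1469577173/919079975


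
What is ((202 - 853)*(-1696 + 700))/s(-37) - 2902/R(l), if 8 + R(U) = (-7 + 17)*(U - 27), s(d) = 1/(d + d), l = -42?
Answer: -16745473645/349 ≈ -4.7981e+7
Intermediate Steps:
s(d) = 1/(2*d)
R(U) = -278 + 10*U (R(U) = -8 + (-7 + 17)*(U - 27) = -8 + 10*(-27 + U) = -8 + (-270 + 10*U) = -278 + 10*U)
((202 - 853)*(-1696 + 700))/s(-37) - 2902/R(l) = ((202 - 853)*(-1696 + 700))/(((½)/(-37))) - 2902/(-278 + 10*(-42)) = (-651*(-996))/(((½)*(-1/37))) - 2902/(-278 - 420) = 648396/(-1/74) - 2902/(-698) = 648396*(-74) - 2902*(-1/698) = -47981304 + 1451/349 = -16745473645/349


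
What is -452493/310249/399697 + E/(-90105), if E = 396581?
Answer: -49178303465305058/11173524097198065 ≈ -4.4013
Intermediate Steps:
-452493/310249/399697 + E/(-90105) = -452493/310249/399697 + 396581/(-90105) = -452493*1/310249*(1/399697) + 396581*(-1/90105) = -452493/310249*1/399697 - 396581/90105 = -452493/124005594553 - 396581/90105 = -49178303465305058/11173524097198065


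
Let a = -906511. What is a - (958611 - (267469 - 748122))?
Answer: -2345775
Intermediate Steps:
a - (958611 - (267469 - 748122)) = -906511 - (958611 - (267469 - 748122)) = -906511 - (958611 - 1*(-480653)) = -906511 - (958611 + 480653) = -906511 - 1*1439264 = -906511 - 1439264 = -2345775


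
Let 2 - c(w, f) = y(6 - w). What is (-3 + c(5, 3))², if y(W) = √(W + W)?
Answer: (1 + √2)² ≈ 5.8284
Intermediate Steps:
y(W) = √2*√W (y(W) = √(2*W) = √2*√W)
c(w, f) = 2 - √2*√(6 - w)
(-3 + c(5, 3))² = (-3 + (2 - √(12 - 2*5)))² = (-3 + (2 - √(12 - 10)))² = (-3 + (2 - √2))² = (-1 - √2)²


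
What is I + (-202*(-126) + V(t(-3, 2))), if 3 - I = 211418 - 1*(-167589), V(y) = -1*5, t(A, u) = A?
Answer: -353557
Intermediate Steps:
V(y) = -5
I = -379004 (I = 3 - (211418 - 1*(-167589)) = 3 - (211418 + 167589) = 3 - 1*379007 = 3 - 379007 = -379004)
I + (-202*(-126) + V(t(-3, 2))) = -379004 + (-202*(-126) - 5) = -379004 + (25452 - 5) = -379004 + 25447 = -353557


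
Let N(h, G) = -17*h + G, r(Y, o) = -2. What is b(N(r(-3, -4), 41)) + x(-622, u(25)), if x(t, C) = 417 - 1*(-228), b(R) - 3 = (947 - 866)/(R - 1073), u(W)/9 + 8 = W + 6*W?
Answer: 646623/998 ≈ 647.92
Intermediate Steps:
u(W) = -72 + 63*W (u(W) = -72 + 9*(W + 6*W) = -72 + 9*(7*W) = -72 + 63*W)
N(h, G) = G - 17*h
b(R) = 3 + 81/(-1073 + R) (b(R) = 3 + (947 - 866)/(R - 1073) = 3 + 81/(-1073 + R))
x(t, C) = 645 (x(t, C) = 417 + 228 = 645)
b(N(r(-3, -4), 41)) + x(-622, u(25)) = 3*(-1046 + (41 - 17*(-2)))/(-1073 + (41 - 17*(-2))) + 645 = 3*(-1046 + (41 + 34))/(-1073 + (41 + 34)) + 645 = 3*(-1046 + 75)/(-1073 + 75) + 645 = 3*(-971)/(-998) + 645 = 3*(-1/998)*(-971) + 645 = 2913/998 + 645 = 646623/998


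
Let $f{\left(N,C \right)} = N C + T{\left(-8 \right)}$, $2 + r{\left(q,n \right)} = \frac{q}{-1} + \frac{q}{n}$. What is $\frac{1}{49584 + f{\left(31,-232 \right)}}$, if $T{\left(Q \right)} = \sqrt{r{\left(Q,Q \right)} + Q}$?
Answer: $\frac{42392}{1797081665} - \frac{i}{1797081665} \approx 2.3589 \cdot 10^{-5} - 5.5646 \cdot 10^{-10} i$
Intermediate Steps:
$r{\left(q,n \right)} = -2 - q + \frac{q}{n}$ ($r{\left(q,n \right)} = -2 + \left(\frac{q}{-1} + \frac{q}{n}\right) = -2 + \left(q \left(-1\right) + \frac{q}{n}\right) = -2 - \left(q - \frac{q}{n}\right) = -2 - q + \frac{q}{n}$)
$T{\left(Q \right)} = i$ ($T{\left(Q \right)} = \sqrt{\left(-2 - Q + \frac{Q}{Q}\right) + Q} = \sqrt{\left(-2 - Q + 1\right) + Q} = \sqrt{\left(-1 - Q\right) + Q} = \sqrt{-1} = i$)
$f{\left(N,C \right)} = i + C N$ ($f{\left(N,C \right)} = N C + i = C N + i = i + C N$)
$\frac{1}{49584 + f{\left(31,-232 \right)}} = \frac{1}{49584 + \left(i - 7192\right)} = \frac{1}{49584 - \left(7192 - i\right)} = \frac{1}{42392 + i} = \frac{42392 - i}{1797081665}$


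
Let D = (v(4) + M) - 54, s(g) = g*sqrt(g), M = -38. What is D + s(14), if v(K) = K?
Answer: -88 + 14*sqrt(14) ≈ -35.617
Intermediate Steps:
s(g) = g**(3/2)
D = -88 (D = (4 - 38) - 54 = -34 - 54 = -88)
D + s(14) = -88 + 14**(3/2) = -88 + 14*sqrt(14)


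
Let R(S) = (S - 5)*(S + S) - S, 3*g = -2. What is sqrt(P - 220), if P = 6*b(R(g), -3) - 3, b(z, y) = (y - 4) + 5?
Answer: I*sqrt(235) ≈ 15.33*I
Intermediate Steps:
g = -2/3 (g = (1/3)*(-2) = -2/3 ≈ -0.66667)
R(S) = -S + 2*S*(-5 + S) (R(S) = (-5 + S)*(2*S) - S = 2*S*(-5 + S) - S = -S + 2*S*(-5 + S))
b(z, y) = 1 + y (b(z, y) = (-4 + y) + 5 = 1 + y)
P = -15 (P = 6*(1 - 3) - 3 = 6*(-2) - 3 = -12 - 3 = -15)
sqrt(P - 220) = sqrt(-15 - 220) = sqrt(-235) = I*sqrt(235)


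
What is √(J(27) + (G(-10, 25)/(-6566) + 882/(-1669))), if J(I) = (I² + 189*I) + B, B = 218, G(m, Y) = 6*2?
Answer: √3706599522736790/782761 ≈ 77.778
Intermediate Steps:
G(m, Y) = 12
J(I) = 218 + I² + 189*I (J(I) = (I² + 189*I) + 218 = 218 + I² + 189*I)
√(J(27) + (G(-10, 25)/(-6566) + 882/(-1669))) = √((218 + 27² + 189*27) + (12/(-6566) + 882/(-1669))) = √((218 + 729 + 5103) + (12*(-1/6566) + 882*(-1/1669))) = √(6050 + (-6/3283 - 882/1669)) = √(6050 - 2905620/5479327) = √(33147022730/5479327) = √3706599522736790/782761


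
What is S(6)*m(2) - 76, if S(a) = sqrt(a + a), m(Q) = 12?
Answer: -76 + 24*sqrt(3) ≈ -34.431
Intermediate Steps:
S(a) = sqrt(2)*sqrt(a) (S(a) = sqrt(2*a) = sqrt(2)*sqrt(a))
S(6)*m(2) - 76 = (sqrt(2)*sqrt(6))*12 - 76 = (2*sqrt(3))*12 - 76 = 24*sqrt(3) - 76 = -76 + 24*sqrt(3)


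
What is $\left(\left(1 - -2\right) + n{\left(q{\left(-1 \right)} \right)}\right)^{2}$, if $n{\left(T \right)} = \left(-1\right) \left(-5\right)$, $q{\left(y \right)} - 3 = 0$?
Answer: $64$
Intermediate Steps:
$q{\left(y \right)} = 3$ ($q{\left(y \right)} = 3 + 0 = 3$)
$n{\left(T \right)} = 5$
$\left(\left(1 - -2\right) + n{\left(q{\left(-1 \right)} \right)}\right)^{2} = \left(\left(1 - -2\right) + 5\right)^{2} = \left(\left(1 + 2\right) + 5\right)^{2} = \left(3 + 5\right)^{2} = 8^{2} = 64$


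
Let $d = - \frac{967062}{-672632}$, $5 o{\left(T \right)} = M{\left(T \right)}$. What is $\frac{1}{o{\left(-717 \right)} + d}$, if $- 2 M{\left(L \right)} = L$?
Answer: $\frac{1681580}{122986941} \approx 0.013673$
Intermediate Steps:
$M{\left(L \right)} = - \frac{L}{2}$
$o{\left(T \right)} = - \frac{T}{10}$ ($o{\left(T \right)} = \frac{\left(- \frac{1}{2}\right) T}{5} = - \frac{T}{10}$)
$d = \frac{483531}{336316}$ ($d = \left(-967062\right) \left(- \frac{1}{672632}\right) = \frac{483531}{336316} \approx 1.4377$)
$\frac{1}{o{\left(-717 \right)} + d} = \frac{1}{\left(- \frac{1}{10}\right) \left(-717\right) + \frac{483531}{336316}} = \frac{1}{\frac{717}{10} + \frac{483531}{336316}} = \frac{1}{\frac{122986941}{1681580}} = \frac{1681580}{122986941}$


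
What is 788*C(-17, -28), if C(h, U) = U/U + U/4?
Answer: -4728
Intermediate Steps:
C(h, U) = 1 + U/4 (C(h, U) = 1 + U*(¼) = 1 + U/4)
788*C(-17, -28) = 788*(1 + (¼)*(-28)) = 788*(1 - 7) = 788*(-6) = -4728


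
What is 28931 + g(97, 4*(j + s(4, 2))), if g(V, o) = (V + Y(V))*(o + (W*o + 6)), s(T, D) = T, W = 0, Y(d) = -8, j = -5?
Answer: 29109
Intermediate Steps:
g(V, o) = (-8 + V)*(6 + o) (g(V, o) = (V - 8)*(o + (0*o + 6)) = (-8 + V)*(o + (0 + 6)) = (-8 + V)*(o + 6) = (-8 + V)*(6 + o))
28931 + g(97, 4*(j + s(4, 2))) = 28931 + (-48 - 32*(-5 + 4) + 6*97 + 97*(4*(-5 + 4))) = 28931 + (-48 - 32*(-1) + 582 + 97*(4*(-1))) = 28931 + (-48 - 8*(-4) + 582 + 97*(-4)) = 28931 + (-48 + 32 + 582 - 388) = 28931 + 178 = 29109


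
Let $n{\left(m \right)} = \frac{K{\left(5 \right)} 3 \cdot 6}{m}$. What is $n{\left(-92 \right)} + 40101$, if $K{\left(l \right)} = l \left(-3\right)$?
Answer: $\frac{1844781}{46} \approx 40104.0$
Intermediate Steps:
$K{\left(l \right)} = - 3 l$
$n{\left(m \right)} = - \frac{270}{m}$ ($n{\left(m \right)} = \frac{\left(-3\right) 5 \cdot 3 \cdot 6}{m} = \frac{\left(-15\right) 3 \cdot 6}{m} = \frac{\left(-45\right) 6}{m} = - \frac{270}{m}$)
$n{\left(-92 \right)} + 40101 = - \frac{270}{-92} + 40101 = \left(-270\right) \left(- \frac{1}{92}\right) + 40101 = \frac{135}{46} + 40101 = \frac{1844781}{46}$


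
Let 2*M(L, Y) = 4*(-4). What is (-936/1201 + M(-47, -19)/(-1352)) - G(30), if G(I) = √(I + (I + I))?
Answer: -156983/202969 - 3*√10 ≈ -10.260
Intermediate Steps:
M(L, Y) = -8 (M(L, Y) = (4*(-4))/2 = (½)*(-16) = -8)
G(I) = √3*√I (G(I) = √(I + 2*I) = √(3*I) = √3*√I)
(-936/1201 + M(-47, -19)/(-1352)) - G(30) = (-936/1201 - 8/(-1352)) - √3*√30 = (-936*1/1201 - 8*(-1/1352)) - 3*√10 = (-936/1201 + 1/169) - 3*√10 = -156983/202969 - 3*√10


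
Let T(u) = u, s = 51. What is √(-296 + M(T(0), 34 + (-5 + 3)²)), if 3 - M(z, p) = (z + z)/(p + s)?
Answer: I*√293 ≈ 17.117*I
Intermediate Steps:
M(z, p) = 3 - 2*z/(51 + p) (M(z, p) = 3 - (z + z)/(p + 51) = 3 - 2*z/(51 + p))
√(-296 + M(T(0), 34 + (-5 + 3)²)) = √(-296 + (153 - 2*0 + 3*(34 + (-5 + 3)²))/(51 + (34 + (-5 + 3)²))) = √(-296 + (153 + 0 + 3*(34 + (-2)²))/(51 + (34 + (-2)²))) = √(-296 + (153 + 0 + 3*(34 + 4))/(51 + (34 + 4))) = √(-296 + (153 + 0 + 3*38)/(51 + 38)) = √(-296 + (153 + 0 + 114)/89) = √(-296 + (1/89)*267) = √(-296 + 3) = √(-293) = I*√293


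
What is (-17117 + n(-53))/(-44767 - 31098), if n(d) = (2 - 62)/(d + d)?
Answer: 907171/4020845 ≈ 0.22562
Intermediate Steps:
n(d) = -30/d (n(d) = -60*1/(2*d) = -30/d)
(-17117 + n(-53))/(-44767 - 31098) = (-17117 - 30/(-53))/(-44767 - 31098) = (-17117 - 30*(-1/53))/(-75865) = (-17117 + 30/53)*(-1/75865) = -907171/53*(-1/75865) = 907171/4020845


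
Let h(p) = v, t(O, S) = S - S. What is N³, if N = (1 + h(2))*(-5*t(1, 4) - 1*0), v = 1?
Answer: 0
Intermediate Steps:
t(O, S) = 0
h(p) = 1
N = 0 (N = (1 + 1)*(-5*0 - 1*0) = 2*(0 + 0) = 2*0 = 0)
N³ = 0³ = 0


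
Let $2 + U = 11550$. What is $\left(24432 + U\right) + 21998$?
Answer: $57978$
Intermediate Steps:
$U = 11548$ ($U = -2 + 11550 = 11548$)
$\left(24432 + U\right) + 21998 = \left(24432 + 11548\right) + 21998 = 35980 + 21998 = 57978$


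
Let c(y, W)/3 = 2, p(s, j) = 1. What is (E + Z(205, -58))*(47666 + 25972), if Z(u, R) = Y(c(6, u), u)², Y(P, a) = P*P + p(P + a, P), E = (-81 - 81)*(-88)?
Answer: 1150593750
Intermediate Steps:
E = 14256 (E = -162*(-88) = 14256)
c(y, W) = 6 (c(y, W) = 3*2 = 6)
Y(P, a) = 1 + P² (Y(P, a) = P*P + 1 = P² + 1 = 1 + P²)
Z(u, R) = 1369 (Z(u, R) = (1 + 6²)² = (1 + 36)² = 37² = 1369)
(E + Z(205, -58))*(47666 + 25972) = (14256 + 1369)*(47666 + 25972) = 15625*73638 = 1150593750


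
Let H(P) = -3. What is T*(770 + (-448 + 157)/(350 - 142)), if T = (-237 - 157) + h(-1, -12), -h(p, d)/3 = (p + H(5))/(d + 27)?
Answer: -157151227/520 ≈ -3.0221e+5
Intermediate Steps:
h(p, d) = -3*(-3 + p)/(27 + d) (h(p, d) = -3*(p - 3)/(d + 27) = -3*(-3 + p)/(27 + d))
T = -1966/5 (T = (-237 - 157) + 3*(3 - 1*(-1))/(27 - 12) = -394 + 3*(3 + 1)/15 = -394 + 3*(1/15)*4 = -394 + ⅘ = -1966/5 ≈ -393.20)
T*(770 + (-448 + 157)/(350 - 142)) = -1966*(770 + (-448 + 157)/(350 - 142))/5 = -1966*(770 - 291/208)/5 = -1966/5*159869/208 = -157151227/520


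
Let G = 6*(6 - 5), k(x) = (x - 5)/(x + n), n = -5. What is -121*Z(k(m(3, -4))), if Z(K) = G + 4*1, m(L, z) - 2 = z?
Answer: -1210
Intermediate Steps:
m(L, z) = 2 + z
k(x) = 1 (k(x) = (x - 5)/(x - 5) = (-5 + x)/(-5 + x) = 1)
G = 6 (G = 6*1 = 6)
Z(K) = 10 (Z(K) = 6 + 4*1 = 6 + 4 = 10)
-121*Z(k(m(3, -4))) = -121*10 = -1210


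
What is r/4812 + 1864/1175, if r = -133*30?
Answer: 713553/942350 ≈ 0.75721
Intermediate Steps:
r = -3990
r/4812 + 1864/1175 = -3990/4812 + 1864/1175 = -3990*1/4812 + 1864*(1/1175) = -665/802 + 1864/1175 = 713553/942350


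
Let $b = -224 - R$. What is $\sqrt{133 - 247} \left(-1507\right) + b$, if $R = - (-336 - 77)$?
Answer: $-637 - 1507 i \sqrt{114} \approx -637.0 - 16090.0 i$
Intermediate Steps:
$R = 413$ ($R = \left(-1\right) \left(-413\right) = 413$)
$b = -637$ ($b = -224 - 413 = -637$)
$\sqrt{133 - 247} \left(-1507\right) + b = \sqrt{133 - 247} \left(-1507\right) - 637 = \sqrt{-114} \left(-1507\right) - 637 = i \sqrt{114} \left(-1507\right) - 637 = - 1507 i \sqrt{114} - 637 = -637 - 1507 i \sqrt{114}$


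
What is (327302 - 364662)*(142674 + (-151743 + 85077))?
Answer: -2839658880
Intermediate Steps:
(327302 - 364662)*(142674 + (-151743 + 85077)) = -37360*(142674 - 66666) = -37360*76008 = -2839658880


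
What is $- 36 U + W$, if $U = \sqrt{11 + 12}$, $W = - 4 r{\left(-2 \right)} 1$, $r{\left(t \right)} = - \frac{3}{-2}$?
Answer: $-6 - 36 \sqrt{23} \approx -178.65$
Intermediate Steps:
$r{\left(t \right)} = \frac{3}{2}$ ($r{\left(t \right)} = \left(-3\right) \left(- \frac{1}{2}\right) = \frac{3}{2}$)
$W = -6$ ($W = \left(-4\right) \frac{3}{2} \cdot 1 = \left(-6\right) 1 = -6$)
$U = \sqrt{23} \approx 4.7958$
$- 36 U + W = - 36 \sqrt{23} - 6 = -6 - 36 \sqrt{23}$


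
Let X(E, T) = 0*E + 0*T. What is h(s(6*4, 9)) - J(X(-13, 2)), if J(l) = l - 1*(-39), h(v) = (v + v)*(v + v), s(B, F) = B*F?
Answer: 186585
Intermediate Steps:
X(E, T) = 0 (X(E, T) = 0 + 0 = 0)
h(v) = 4*v**2 (h(v) = (2*v)*(2*v) = 4*v**2)
J(l) = 39 + l (J(l) = l + 39 = 39 + l)
h(s(6*4, 9)) - J(X(-13, 2)) = 4*((6*4)*9)**2 - (39 + 0) = 4*(24*9)**2 - 1*39 = 4*216**2 - 39 = 4*46656 - 39 = 186624 - 39 = 186585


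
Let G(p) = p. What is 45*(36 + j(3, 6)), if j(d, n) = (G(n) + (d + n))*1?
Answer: 2295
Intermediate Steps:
j(d, n) = d + 2*n (j(d, n) = (n + (d + n))*1 = (d + 2*n)*1 = d + 2*n)
45*(36 + j(3, 6)) = 45*(36 + (3 + 2*6)) = 45*(36 + (3 + 12)) = 45*(36 + 15) = 45*51 = 2295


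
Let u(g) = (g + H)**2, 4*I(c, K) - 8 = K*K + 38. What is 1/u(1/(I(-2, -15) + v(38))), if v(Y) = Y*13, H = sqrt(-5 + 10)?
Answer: 127462540194549/637311489210841 - 90760985784*sqrt(5)/637311489210841 ≈ 0.19968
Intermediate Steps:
H = sqrt(5) ≈ 2.2361
I(c, K) = 23/2 + K**2/4 (I(c, K) = 2 + (K*K + 38)/4 = 2 + (K**2 + 38)/4 = 2 + (38 + K**2)/4 = 2 + (19/2 + K**2/4) = 23/2 + K**2/4)
v(Y) = 13*Y
u(g) = (g + sqrt(5))**2
1/u(1/(I(-2, -15) + v(38))) = 1/((1/((23/2 + (1/4)*(-15)**2) + 13*38) + sqrt(5))**2) = 1/((1/((23/2 + (1/4)*225) + 494) + sqrt(5))**2) = 1/((1/((23/2 + 225/4) + 494) + sqrt(5))**2) = 1/((1/(271/4 + 494) + sqrt(5))**2) = 1/((1/(2247/4) + sqrt(5))**2) = 1/((4/2247 + sqrt(5))**2) = (4/2247 + sqrt(5))**(-2)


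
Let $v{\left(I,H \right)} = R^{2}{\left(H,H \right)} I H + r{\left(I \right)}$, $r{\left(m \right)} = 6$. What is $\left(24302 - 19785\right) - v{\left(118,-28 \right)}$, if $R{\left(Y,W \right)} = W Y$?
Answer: $2030827935$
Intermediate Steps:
$v{\left(I,H \right)} = 6 + I H^{5}$ ($v{\left(I,H \right)} = \left(H H\right)^{2} I H + 6 = \left(H^{2}\right)^{2} I H + 6 = H^{4} I H + 6 = I H^{4} H + 6 = I H^{5} + 6 = 6 + I H^{5}$)
$\left(24302 - 19785\right) - v{\left(118,-28 \right)} = \left(24302 - 19785\right) - \left(6 + 118 \left(-28\right)^{5}\right) = 4517 - \left(6 + 118 \left(-17210368\right)\right) = 4517 - \left(6 - 2030823424\right) = 4517 - -2030823418 = 4517 + 2030823418 = 2030827935$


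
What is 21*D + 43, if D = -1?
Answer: 22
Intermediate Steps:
21*D + 43 = 21*(-1) + 43 = -21 + 43 = 22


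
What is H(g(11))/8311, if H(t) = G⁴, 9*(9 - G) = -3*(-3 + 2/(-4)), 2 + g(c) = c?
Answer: 4879681/10771056 ≈ 0.45304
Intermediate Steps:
g(c) = -2 + c
G = 47/6 (G = 9 - (-1)*(-3 + 2/(-4))/3 = 9 - (-1)*(-3 + 2*(-¼))/3 = 9 - (-1)*(-3 - ½)/3 = 9 - (-1)*(-7)/(3*2) = 9 - ⅑*21/2 = 9 - 7/6 = 47/6 ≈ 7.8333)
H(t) = 4879681/1296 (H(t) = (47/6)⁴ = 4879681/1296)
H(g(11))/8311 = (4879681/1296)/8311 = (4879681/1296)*(1/8311) = 4879681/10771056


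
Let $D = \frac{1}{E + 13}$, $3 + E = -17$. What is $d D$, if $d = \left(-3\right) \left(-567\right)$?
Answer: $-243$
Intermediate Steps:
$E = -20$ ($E = -3 - 17 = -20$)
$d = 1701$
$D = - \frac{1}{7}$ ($D = \frac{1}{-20 + 13} = \frac{1}{-7} = - \frac{1}{7} \approx -0.14286$)
$d D = 1701 \left(- \frac{1}{7}\right) = -243$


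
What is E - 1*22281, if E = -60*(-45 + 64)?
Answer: -23421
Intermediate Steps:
E = -1140 (E = -60*19 = -1140)
E - 1*22281 = -1140 - 1*22281 = -1140 - 22281 = -23421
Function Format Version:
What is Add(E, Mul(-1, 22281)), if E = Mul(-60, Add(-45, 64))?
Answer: -23421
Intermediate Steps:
E = -1140 (E = Mul(-60, 19) = -1140)
Add(E, Mul(-1, 22281)) = Add(-1140, Mul(-1, 22281)) = Add(-1140, -22281) = -23421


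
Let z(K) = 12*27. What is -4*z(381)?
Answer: -1296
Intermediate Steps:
z(K) = 324
-4*z(381) = -4*324 = -1296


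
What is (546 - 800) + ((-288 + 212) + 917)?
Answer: 587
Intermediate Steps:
(546 - 800) + ((-288 + 212) + 917) = -254 + (-76 + 917) = -254 + 841 = 587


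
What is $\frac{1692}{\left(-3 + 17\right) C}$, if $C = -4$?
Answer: $- \frac{423}{14} \approx -30.214$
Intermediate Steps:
$\frac{1692}{\left(-3 + 17\right) C} = \frac{1692}{\left(-3 + 17\right) \left(-4\right)} = \frac{1692}{14 \left(-4\right)} = \frac{1692}{-56} = 1692 \left(- \frac{1}{56}\right) = - \frac{423}{14}$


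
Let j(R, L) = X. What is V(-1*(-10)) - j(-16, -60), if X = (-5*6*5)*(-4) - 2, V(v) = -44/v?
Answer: -3012/5 ≈ -602.40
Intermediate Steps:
X = 598 (X = -30*5*(-4) - 2 = -150*(-4) - 2 = 600 - 2 = 598)
j(R, L) = 598
V(-1*(-10)) - j(-16, -60) = -44/((-1*(-10))) - 1*598 = -44/10 - 598 = -44*1/10 - 598 = -22/5 - 598 = -3012/5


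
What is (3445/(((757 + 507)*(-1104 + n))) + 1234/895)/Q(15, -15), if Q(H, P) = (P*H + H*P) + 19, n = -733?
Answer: -2862225237/895687546160 ≈ -0.0031956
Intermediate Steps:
Q(H, P) = 19 + 2*H*P (Q(H, P) = (H*P + H*P) + 19 = 2*H*P + 19 = 19 + 2*H*P)
(3445/(((757 + 507)*(-1104 + n))) + 1234/895)/Q(15, -15) = (3445/(((757 + 507)*(-1104 - 733))) + 1234/895)/(19 + 2*15*(-15)) = (3445/((1264*(-1837))) + 1234*(1/895))/(19 - 450) = (3445/(-2321968) + 1234/895)/(-431) = (3445*(-1/2321968) + 1234/895)*(-1/431) = (-3445/2321968 + 1234/895)*(-1/431) = (2862225237/2078161360)*(-1/431) = -2862225237/895687546160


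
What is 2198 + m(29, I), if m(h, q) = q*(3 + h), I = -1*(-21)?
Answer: 2870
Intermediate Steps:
I = 21
2198 + m(29, I) = 2198 + 21*(3 + 29) = 2198 + 21*32 = 2198 + 672 = 2870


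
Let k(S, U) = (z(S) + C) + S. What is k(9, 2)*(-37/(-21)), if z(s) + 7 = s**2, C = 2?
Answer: 3145/21 ≈ 149.76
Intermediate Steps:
z(s) = -7 + s**2
k(S, U) = -5 + S + S**2 (k(S, U) = ((-7 + S**2) + 2) + S = (-5 + S**2) + S = -5 + S + S**2)
k(9, 2)*(-37/(-21)) = (-5 + 9 + 9**2)*(-37/(-21)) = (-5 + 9 + 81)*(-37*(-1/21)) = 85*(37/21) = 3145/21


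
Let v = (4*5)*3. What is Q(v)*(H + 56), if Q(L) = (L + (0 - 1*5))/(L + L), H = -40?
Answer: 22/3 ≈ 7.3333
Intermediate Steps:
v = 60 (v = 20*3 = 60)
Q(L) = (-5 + L)/(2*L) (Q(L) = (L + (0 - 5))/((2*L)) = (L - 5)*(1/(2*L)) = (-5 + L)*(1/(2*L)) = (-5 + L)/(2*L))
Q(v)*(H + 56) = ((1/2)*(-5 + 60)/60)*(-40 + 56) = ((1/2)*(1/60)*55)*16 = (11/24)*16 = 22/3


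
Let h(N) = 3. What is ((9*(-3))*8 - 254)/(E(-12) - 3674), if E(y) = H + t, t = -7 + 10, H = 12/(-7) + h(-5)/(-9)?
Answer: 4935/38567 ≈ 0.12796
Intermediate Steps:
H = -43/21 (H = 12/(-7) + 3/(-9) = 12*(-1/7) + 3*(-1/9) = -12/7 - 1/3 = -43/21 ≈ -2.0476)
t = 3
E(y) = 20/21 (E(y) = -43/21 + 3 = 20/21)
((9*(-3))*8 - 254)/(E(-12) - 3674) = ((9*(-3))*8 - 254)/(20/21 - 3674) = (-27*8 - 254)/(-77134/21) = (-216 - 254)*(-21/77134) = -470*(-21/77134) = 4935/38567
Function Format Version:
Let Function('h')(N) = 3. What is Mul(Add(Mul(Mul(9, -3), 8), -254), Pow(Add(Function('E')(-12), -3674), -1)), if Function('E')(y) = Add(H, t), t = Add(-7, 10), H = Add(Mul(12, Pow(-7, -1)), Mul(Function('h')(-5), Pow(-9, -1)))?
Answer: Rational(4935, 38567) ≈ 0.12796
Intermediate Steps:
H = Rational(-43, 21) (H = Add(Mul(12, Pow(-7, -1)), Mul(3, Pow(-9, -1))) = Add(Mul(12, Rational(-1, 7)), Mul(3, Rational(-1, 9))) = Add(Rational(-12, 7), Rational(-1, 3)) = Rational(-43, 21) ≈ -2.0476)
t = 3
Function('E')(y) = Rational(20, 21) (Function('E')(y) = Add(Rational(-43, 21), 3) = Rational(20, 21))
Mul(Add(Mul(Mul(9, -3), 8), -254), Pow(Add(Function('E')(-12), -3674), -1)) = Mul(Add(Mul(Mul(9, -3), 8), -254), Pow(Add(Rational(20, 21), -3674), -1)) = Mul(Add(Mul(-27, 8), -254), Pow(Rational(-77134, 21), -1)) = Mul(Add(-216, -254), Rational(-21, 77134)) = Mul(-470, Rational(-21, 77134)) = Rational(4935, 38567)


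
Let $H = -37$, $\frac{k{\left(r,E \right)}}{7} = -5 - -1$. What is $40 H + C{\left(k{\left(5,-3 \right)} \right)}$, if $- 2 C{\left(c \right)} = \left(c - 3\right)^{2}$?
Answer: $- \frac{3921}{2} \approx -1960.5$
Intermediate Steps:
$k{\left(r,E \right)} = -28$ ($k{\left(r,E \right)} = 7 \left(-5 - -1\right) = 7 \left(-5 + 1\right) = 7 \left(-4\right) = -28$)
$C{\left(c \right)} = - \frac{\left(-3 + c\right)^{2}}{2}$ ($C{\left(c \right)} = - \frac{\left(c - 3\right)^{2}}{2} = - \frac{\left(-3 + c\right)^{2}}{2}$)
$40 H + C{\left(k{\left(5,-3 \right)} \right)} = 40 \left(-37\right) - \frac{\left(-3 - 28\right)^{2}}{2} = -1480 - \frac{\left(-31\right)^{2}}{2} = -1480 - \frac{961}{2} = - \frac{3921}{2}$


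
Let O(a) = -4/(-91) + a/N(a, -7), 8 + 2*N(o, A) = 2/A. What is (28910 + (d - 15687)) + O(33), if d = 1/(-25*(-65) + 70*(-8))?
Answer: 37141443119/2810535 ≈ 13215.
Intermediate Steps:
N(o, A) = -4 + 1/A (N(o, A) = -4 + (2/A)/2 = -4 + 1/A)
d = 1/1065 (d = 1/(1625 - 560) = 1/1065 ≈ 0.00093897)
O(a) = 4/91 - 7*a/29 (O(a) = -4/(-91) + a/(-4 + 1/(-7)) = -4*(-1/91) + a/(-4 - ⅐) = 4/91 + a/(-29/7) = 4/91 + a*(-7/29) = 4/91 - 7*a/29)
(28910 + (d - 15687)) + O(33) = (28910 + (1/1065 - 15687)) + (4/91 - 7/29*33) = (28910 - 16706654/1065) + (4/91 - 231/29) = 14082496/1065 - 20905/2639 = 37141443119/2810535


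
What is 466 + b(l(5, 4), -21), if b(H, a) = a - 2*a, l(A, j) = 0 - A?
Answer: 487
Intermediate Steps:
l(A, j) = -A
b(H, a) = -a
466 + b(l(5, 4), -21) = 466 - 1*(-21) = 466 + 21 = 487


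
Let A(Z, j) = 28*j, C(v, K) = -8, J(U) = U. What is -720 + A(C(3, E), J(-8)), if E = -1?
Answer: -944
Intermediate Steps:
-720 + A(C(3, E), J(-8)) = -720 + 28*(-8) = -720 - 224 = -944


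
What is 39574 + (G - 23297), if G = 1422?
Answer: 17699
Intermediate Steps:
39574 + (G - 23297) = 39574 + (1422 - 23297) = 39574 - 21875 = 17699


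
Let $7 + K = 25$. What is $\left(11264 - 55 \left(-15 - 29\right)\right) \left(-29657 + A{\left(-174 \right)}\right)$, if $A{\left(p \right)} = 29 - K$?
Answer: $-405675864$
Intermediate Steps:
$K = 18$ ($K = -7 + 25 = 18$)
$A{\left(p \right)} = 11$ ($A{\left(p \right)} = 29 - 18 = 11$)
$\left(11264 - 55 \left(-15 - 29\right)\right) \left(-29657 + A{\left(-174 \right)}\right) = \left(11264 - 55 \left(-15 - 29\right)\right) \left(-29657 + 11\right) = \left(11264 - -2420\right) \left(-29646\right) = \left(11264 + 2420\right) \left(-29646\right) = 13684 \left(-29646\right) = -405675864$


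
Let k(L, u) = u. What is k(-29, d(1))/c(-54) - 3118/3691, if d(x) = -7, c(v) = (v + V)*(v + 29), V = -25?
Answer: -6183887/7289725 ≈ -0.84830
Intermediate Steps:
c(v) = (-25 + v)*(29 + v) (c(v) = (v - 25)*(v + 29) = (-25 + v)*(29 + v))
k(-29, d(1))/c(-54) - 3118/3691 = -7/(-725 + (-54)**2 + 4*(-54)) - 3118/3691 = -7/(-725 + 2916 - 216) - 3118*1/3691 = -7/1975 - 3118/3691 = -6183887/7289725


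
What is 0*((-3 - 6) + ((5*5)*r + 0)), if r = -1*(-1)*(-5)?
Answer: 0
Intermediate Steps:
r = -5 (r = 1*(-5) = -5)
0*((-3 - 6) + ((5*5)*r + 0)) = 0*((-3 - 6) + ((5*5)*(-5) + 0)) = 0*(-9 + (25*(-5) + 0)) = 0*(-9 + (-125 + 0)) = 0*(-9 - 125) = 0*(-134) = 0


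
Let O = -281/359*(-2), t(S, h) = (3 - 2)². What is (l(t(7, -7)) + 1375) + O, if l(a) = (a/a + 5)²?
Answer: 507111/359 ≈ 1412.6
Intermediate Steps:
t(S, h) = 1 (t(S, h) = 1² = 1)
l(a) = 36 (l(a) = (1 + 5)² = 6² = 36)
O = 562/359 (O = -281*1/359*(-2) = -281/359*(-2) = 562/359 ≈ 1.5655)
(l(t(7, -7)) + 1375) + O = (36 + 1375) + 562/359 = 1411 + 562/359 = 507111/359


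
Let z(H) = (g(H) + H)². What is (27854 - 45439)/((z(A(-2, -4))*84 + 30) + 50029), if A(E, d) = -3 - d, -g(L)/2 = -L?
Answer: -3517/10163 ≈ -0.34606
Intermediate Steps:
g(L) = 2*L (g(L) = -(-2)*L = 2*L)
z(H) = 9*H² (z(H) = (2*H + H)² = (3*H)² = 9*H²)
(27854 - 45439)/((z(A(-2, -4))*84 + 30) + 50029) = (27854 - 45439)/(((9*(-3 - 1*(-4))²)*84 + 30) + 50029) = -17585/(((9*(-3 + 4)²)*84 + 30) + 50029) = -17585/(((9*1²)*84 + 30) + 50029) = -17585/(((9*1)*84 + 30) + 50029) = -17585/((9*84 + 30) + 50029) = -17585/((756 + 30) + 50029) = -17585/(786 + 50029) = -17585/50815 = -17585*1/50815 = -3517/10163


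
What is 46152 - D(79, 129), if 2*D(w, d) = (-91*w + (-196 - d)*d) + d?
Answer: 141289/2 ≈ 70645.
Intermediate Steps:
D(w, d) = d/2 - 91*w/2 + d*(-196 - d)/2 (D(w, d) = ((-91*w + (-196 - d)*d) + d)/2 = ((-91*w + d*(-196 - d)) + d)/2 = (d - 91*w + d*(-196 - d))/2 = d/2 - 91*w/2 + d*(-196 - d)/2)
46152 - D(79, 129) = 46152 - (-195/2*129 - 91/2*79 - ½*129²) = 46152 - (-25155/2 - 7189/2 - ½*16641) = 46152 - (-25155/2 - 7189/2 - 16641/2) = 46152 - 1*(-48985/2) = 46152 + 48985/2 = 141289/2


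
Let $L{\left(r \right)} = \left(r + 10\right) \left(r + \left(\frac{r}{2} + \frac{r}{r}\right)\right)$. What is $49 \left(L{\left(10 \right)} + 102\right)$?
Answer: $20678$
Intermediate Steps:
$L{\left(r \right)} = \left(1 + \frac{3 r}{2}\right) \left(10 + r\right)$ ($L{\left(r \right)} = \left(10 + r\right) \left(r + \left(r \frac{1}{2} + 1\right)\right) = \left(10 + r\right) \left(r + \left(\frac{r}{2} + 1\right)\right) = \left(10 + r\right) \left(r + \left(1 + \frac{r}{2}\right)\right) = \left(10 + r\right) \left(1 + \frac{3 r}{2}\right) = \left(1 + \frac{3 r}{2}\right) \left(10 + r\right)$)
$49 \left(L{\left(10 \right)} + 102\right) = 49 \left(\left(10 + 16 \cdot 10 + \frac{3 \cdot 10^{2}}{2}\right) + 102\right) = 49 \left(\left(10 + 160 + \frac{3}{2} \cdot 100\right) + 102\right) = 49 \left(\left(10 + 160 + 150\right) + 102\right) = 49 \left(320 + 102\right) = 49 \cdot 422 = 20678$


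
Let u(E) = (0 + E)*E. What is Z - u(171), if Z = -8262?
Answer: -37503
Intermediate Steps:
u(E) = E² (u(E) = E*E = E²)
Z - u(171) = -8262 - 1*171² = -8262 - 1*29241 = -8262 - 29241 = -37503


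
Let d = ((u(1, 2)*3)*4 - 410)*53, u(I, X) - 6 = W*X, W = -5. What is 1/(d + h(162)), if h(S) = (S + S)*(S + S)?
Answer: 1/80702 ≈ 1.2391e-5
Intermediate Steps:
u(I, X) = 6 - 5*X
h(S) = 4*S² (h(S) = (2*S)*(2*S) = 4*S²)
d = -24274 (d = (((6 - 5*2)*3)*4 - 410)*53 = (((6 - 10)*3)*4 - 410)*53 = (-4*3*4 - 410)*53 = (-12*4 - 410)*53 = (-48 - 410)*53 = -458*53 = -24274)
1/(d + h(162)) = 1/(-24274 + 4*162²) = 1/(-24274 + 4*26244) = 1/(-24274 + 104976) = 1/80702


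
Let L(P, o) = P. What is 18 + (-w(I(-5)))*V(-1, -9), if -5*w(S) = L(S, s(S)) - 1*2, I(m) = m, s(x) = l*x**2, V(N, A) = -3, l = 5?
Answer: 111/5 ≈ 22.200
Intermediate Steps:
s(x) = 5*x**2
w(S) = 2/5 - S/5 (w(S) = -(S - 1*2)/5 = -(S - 2)/5 = -(-2 + S)/5 = 2/5 - S/5)
18 + (-w(I(-5)))*V(-1, -9) = 18 - (2/5 - 1/5*(-5))*(-3) = 18 - (2/5 + 1)*(-3) = 18 - 1*7/5*(-3) = 18 - 7/5*(-3) = 18 + 21/5 = 111/5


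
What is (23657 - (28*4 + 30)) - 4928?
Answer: 18587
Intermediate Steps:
(23657 - (28*4 + 30)) - 4928 = (23657 - (112 + 30)) - 4928 = (23657 - 1*142) - 4928 = (23657 - 142) - 4928 = 23515 - 4928 = 18587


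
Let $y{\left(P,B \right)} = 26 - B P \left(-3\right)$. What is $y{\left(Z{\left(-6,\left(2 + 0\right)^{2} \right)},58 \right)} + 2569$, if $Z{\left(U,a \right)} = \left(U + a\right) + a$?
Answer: $2943$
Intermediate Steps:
$Z{\left(U,a \right)} = U + 2 a$
$y{\left(P,B \right)} = 26 + 3 B P$ ($y{\left(P,B \right)} = 26 - - 3 B P = 26 + 3 B P$)
$y{\left(Z{\left(-6,\left(2 + 0\right)^{2} \right)},58 \right)} + 2569 = \left(26 + 3 \cdot 58 \left(-6 + 2 \left(2 + 0\right)^{2}\right)\right) + 2569 = \left(26 + 3 \cdot 58 \left(-6 + 2 \cdot 2^{2}\right)\right) + 2569 = \left(26 + 3 \cdot 58 \left(-6 + 2 \cdot 4\right)\right) + 2569 = \left(26 + 3 \cdot 58 \left(-6 + 8\right)\right) + 2569 = \left(26 + 3 \cdot 58 \cdot 2\right) + 2569 = \left(26 + 348\right) + 2569 = 374 + 2569 = 2943$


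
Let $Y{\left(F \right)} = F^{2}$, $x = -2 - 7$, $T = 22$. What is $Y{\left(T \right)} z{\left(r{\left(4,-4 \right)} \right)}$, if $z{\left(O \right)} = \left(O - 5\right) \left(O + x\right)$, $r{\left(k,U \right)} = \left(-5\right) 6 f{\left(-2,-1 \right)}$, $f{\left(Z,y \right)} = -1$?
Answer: $254100$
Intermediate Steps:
$x = -9$
$r{\left(k,U \right)} = 30$ ($r{\left(k,U \right)} = \left(-5\right) 6 \left(-1\right) = \left(-30\right) \left(-1\right) = 30$)
$z{\left(O \right)} = \left(-9 + O\right) \left(-5 + O\right)$ ($z{\left(O \right)} = \left(O - 5\right) \left(O - 9\right) = \left(-5 + O\right) \left(-9 + O\right) = \left(-9 + O\right) \left(-5 + O\right)$)
$Y{\left(T \right)} z{\left(r{\left(4,-4 \right)} \right)} = 22^{2} \left(45 + 30^{2} - 420\right) = 484 \left(45 + 900 - 420\right) = 484 \cdot 525 = 254100$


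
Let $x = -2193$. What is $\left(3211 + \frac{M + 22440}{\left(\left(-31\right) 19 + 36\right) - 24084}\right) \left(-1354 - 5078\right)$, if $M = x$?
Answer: $- \frac{508701477120}{24637} \approx -2.0648 \cdot 10^{7}$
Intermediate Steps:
$M = -2193$
$\left(3211 + \frac{M + 22440}{\left(\left(-31\right) 19 + 36\right) - 24084}\right) \left(-1354 - 5078\right) = \left(3211 + \frac{-2193 + 22440}{\left(\left(-31\right) 19 + 36\right) - 24084}\right) \left(-1354 - 5078\right) = \left(3211 + \frac{20247}{\left(-589 + 36\right) - 24084}\right) \left(-6432\right) = \left(3211 + \frac{20247}{-553 - 24084}\right) \left(-6432\right) = \left(3211 + \frac{20247}{-24637}\right) \left(-6432\right) = \left(3211 + 20247 \left(- \frac{1}{24637}\right)\right) \left(-6432\right) = \left(3211 - \frac{20247}{24637}\right) \left(-6432\right) = \frac{79089160}{24637} \left(-6432\right) = - \frac{508701477120}{24637}$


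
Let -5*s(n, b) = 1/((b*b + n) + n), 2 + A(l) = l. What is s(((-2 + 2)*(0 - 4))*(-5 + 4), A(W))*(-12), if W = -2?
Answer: 3/20 ≈ 0.15000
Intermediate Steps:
A(l) = -2 + l
s(n, b) = -1/(5*(b² + 2*n)) (s(n, b) = -1/(5*((b*b + n) + n)) = -1/(5*((b² + n) + n)) = -1/(5*((n + b²) + n)) = -1/(5*(b² + 2*n)))
s(((-2 + 2)*(0 - 4))*(-5 + 4), A(W))*(-12) = -1/(5*(-2 - 2)² + 10*(((-2 + 2)*(0 - 4))*(-5 + 4)))*(-12) = -1/(5*(-4)² + 10*((0*(-4))*(-1)))*(-12) = -1/(5*16 + 10*(0*(-1)))*(-12) = -1/(80 + 10*0)*(-12) = -1/(80 + 0)*(-12) = -1/80*(-12) = 3/20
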